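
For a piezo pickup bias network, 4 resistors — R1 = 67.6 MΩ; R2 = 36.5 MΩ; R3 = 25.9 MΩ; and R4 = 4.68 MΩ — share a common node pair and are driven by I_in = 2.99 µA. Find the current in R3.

ΣG = 1/67.6 + 1/36.5 + 1/25.9 + 1/4.68 = 0.2945.
By the current-divider rule, I = I_in · G_k/ΣG = 2.99 × 0.1311 = 0.3920 µA.

I ≈ 0.392 µA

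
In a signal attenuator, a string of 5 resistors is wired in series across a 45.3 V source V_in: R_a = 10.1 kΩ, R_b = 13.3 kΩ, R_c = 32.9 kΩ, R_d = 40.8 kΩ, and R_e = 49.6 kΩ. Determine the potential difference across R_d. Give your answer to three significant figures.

V ≈ 12.6 V

ΣR = 10.1 + 13.3 + 32.9 + 40.8 + 49.6 = 146.7 kΩ.
V = V_in · R/ΣR = 45.3 × 0.2781 = 12.60 V.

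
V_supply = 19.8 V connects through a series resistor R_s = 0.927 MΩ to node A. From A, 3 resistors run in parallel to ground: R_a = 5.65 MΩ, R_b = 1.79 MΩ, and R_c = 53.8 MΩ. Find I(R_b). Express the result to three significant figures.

I ≈ 6.51 µA

Equivalent of the parallel group: R_p = 1.326 MΩ.
V_A = 19.8 × 1.326/2.253 = 11.65 V.
Branch current I = V_A/R_b = 11.65/1.79 = 6.510 µA.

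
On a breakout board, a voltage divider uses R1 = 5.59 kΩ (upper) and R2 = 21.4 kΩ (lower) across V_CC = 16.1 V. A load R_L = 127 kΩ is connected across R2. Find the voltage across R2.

V_out ≈ 12.3 V

The load sits in parallel with R2, giving an effective lower resistance R2' = R2·R_L/(R2+R_L) = 18.31 kΩ.
Voltage divider with the loaded lower leg: V_out = 16.1 × 18.31/(5.59 + 18.31) = 16.1 × 0.7661 = 12.33 V.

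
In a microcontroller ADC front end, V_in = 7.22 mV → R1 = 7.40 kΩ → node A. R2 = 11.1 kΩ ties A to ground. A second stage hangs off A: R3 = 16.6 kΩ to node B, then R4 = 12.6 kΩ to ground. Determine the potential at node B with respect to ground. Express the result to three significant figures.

Node A sees R2 in parallel with the series input of stage 2, R3 + R4 = 29.20 kΩ.
Effective lower resistance at A: R2 ‖ 29.20 = 8.043 kΩ.
V_A = 7.22 × 8.043/(7.40 + 8.043) = 3.760 mV.
V_B = V_A × 0.4315 = 1.623 mV.

V_B ≈ 1.62 mV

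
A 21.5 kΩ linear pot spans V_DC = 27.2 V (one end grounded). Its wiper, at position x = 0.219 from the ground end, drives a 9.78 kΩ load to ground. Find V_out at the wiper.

Lower segment x·R_p = 4.708 kΩ; upper segment (1−x)·R_p = 16.79 kΩ.
(x·R_p) ‖ R_L = 3.178 kΩ.
Loaded-divider output: V_out = 27.2 × 0.1592 = 4.329 V.
(Unloaded: V_out = x·V_DC = 5.96 V.)

V_out ≈ 4.33 V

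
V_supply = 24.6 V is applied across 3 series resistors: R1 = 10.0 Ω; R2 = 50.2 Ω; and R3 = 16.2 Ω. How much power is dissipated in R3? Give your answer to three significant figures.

The common current is I = 24.6/76.40 = 0.3220 A.
P(R3) = I²·R3 = (0.3220)² × 16.2 = 1.680 W.

P ≈ 1.68 W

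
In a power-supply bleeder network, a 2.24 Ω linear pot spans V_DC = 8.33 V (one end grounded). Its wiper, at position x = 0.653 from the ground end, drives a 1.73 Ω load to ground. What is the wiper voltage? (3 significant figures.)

V_out ≈ 4.21 V

Split the track: R_lower = x·R_p = 1.463 Ω, R_upper = (1−x)·R_p = 0.7773 Ω.
(x·R_p) ‖ R_L = 0.7926 Ω.
V_out = 8.33 × 0.7926/(0.7773 + 0.7926) = 4.206 V.
(Unloaded: V_out = x·V_DC = 5.44 V.)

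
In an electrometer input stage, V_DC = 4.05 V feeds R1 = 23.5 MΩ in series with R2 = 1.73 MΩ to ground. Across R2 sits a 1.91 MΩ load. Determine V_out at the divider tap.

R2 ‖ R_L = (1.73 × 1.91)/(1.73 + 1.91) = 0.9078 MΩ.
Now apply the divider: V_out = 4.05 × 0.03719 = 0.1506 V.

V_out ≈ 0.151 V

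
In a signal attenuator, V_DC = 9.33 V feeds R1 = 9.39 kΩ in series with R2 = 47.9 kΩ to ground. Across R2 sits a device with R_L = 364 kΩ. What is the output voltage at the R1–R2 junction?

The load sits in parallel with R2, giving an effective lower resistance R2' = R2·R_L/(R2+R_L) = 42.33 kΩ.
Now apply the divider: V_out = 9.33 × 0.8184 = 7.636 V.

V_out ≈ 7.64 V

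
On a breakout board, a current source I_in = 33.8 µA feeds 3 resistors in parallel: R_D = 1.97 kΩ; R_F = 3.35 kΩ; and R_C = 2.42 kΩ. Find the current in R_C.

I ≈ 11.5 µA

Total conductance ΣG = 1/1.97 + 1/3.35 + 1/2.42 = 1.219 (units of 1/kΩ).
Current divider: I(R_C) = I_in · G_k/ΣG = 33.8 × (0.4132/1.219) = 33.8 × 0.3389 = 11.45 µA.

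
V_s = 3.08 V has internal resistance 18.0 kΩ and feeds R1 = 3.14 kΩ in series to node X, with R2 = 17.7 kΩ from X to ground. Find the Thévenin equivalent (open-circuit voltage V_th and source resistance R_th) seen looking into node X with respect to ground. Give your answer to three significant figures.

R1' = 18.0 + 3.14 = 21.14 kΩ (source resistance + R1).
Open-circuit (no load on X): V_th = V_s · R2/(R1' + R2) = 3.08 × 17.7/(21.14 + 17.7) = 1.404 V.
Looking into X with the source shorted: R_th = R1'·R2/(R1'+R2) = 21.14 × 17.7/38.84 = 9.634 kΩ.

V_th ≈ 1.40 V, R_th ≈ 9.63 kΩ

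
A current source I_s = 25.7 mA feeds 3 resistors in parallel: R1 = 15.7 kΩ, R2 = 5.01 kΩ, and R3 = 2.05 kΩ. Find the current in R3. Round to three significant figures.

I ≈ 16.7 mA

Conductances: ΣG = 1/15.7 + 1/5.01 + 1/2.05 = 0.7511 (1/kΩ).
By the current-divider rule, I = I_s · G_k/ΣG = 25.7 × 0.6495 = 16.69 mA.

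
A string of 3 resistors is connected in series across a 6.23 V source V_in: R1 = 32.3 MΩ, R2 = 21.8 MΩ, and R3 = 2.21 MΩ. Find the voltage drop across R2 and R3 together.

ΣR = 32.3 + 21.8 + 2.21 = 56.31 MΩ.
R_{R2..R3} = 21.8 + 2.21 = 24.01 MΩ.
V = V_in · R/ΣR = 6.23 × 0.4264 = 2.656 V.

V ≈ 2.66 V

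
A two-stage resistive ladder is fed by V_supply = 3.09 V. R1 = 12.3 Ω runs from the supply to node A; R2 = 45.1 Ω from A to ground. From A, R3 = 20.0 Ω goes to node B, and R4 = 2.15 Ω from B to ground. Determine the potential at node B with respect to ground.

The second stage (R3 + R4 = 22.15 Ω) loads node A in parallel with R2.
Effective lower resistance at A: R2 ‖ 22.15 = 14.85 Ω.
So V_A = 3.09 × 0.5470 = 1.690 V.
V_B = V_A × 0.09707 = 0.1641 V.

V_B ≈ 0.164 V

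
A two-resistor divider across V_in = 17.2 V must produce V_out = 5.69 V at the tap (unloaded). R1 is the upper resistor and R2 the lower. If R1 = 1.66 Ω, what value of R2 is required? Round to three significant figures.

R2 ≈ 0.821 Ω

The divider ratio is R2/(R1+R2) = 5.69/17.2 = 0.3308.
R2 = R1 · 0.3308/(1 − 0.3308) = 0.8206 Ω.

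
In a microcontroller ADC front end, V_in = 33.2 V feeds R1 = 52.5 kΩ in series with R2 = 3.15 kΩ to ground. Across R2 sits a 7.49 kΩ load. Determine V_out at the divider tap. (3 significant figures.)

The load sits in parallel with R2, giving an effective lower resistance R2' = R2·R_L/(R2+R_L) = 2.217 kΩ.
Voltage divider with the loaded lower leg: V_out = 33.2 × 2.217/(52.5 + 2.217) = 33.2 × 0.04053 = 1.345 V.

V_out ≈ 1.35 V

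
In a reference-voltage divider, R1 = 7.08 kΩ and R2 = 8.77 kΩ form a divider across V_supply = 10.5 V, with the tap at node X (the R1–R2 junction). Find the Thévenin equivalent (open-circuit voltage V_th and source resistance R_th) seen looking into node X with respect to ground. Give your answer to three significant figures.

V_th ≈ 5.81 V, R_th ≈ 3.92 kΩ

Open-circuit (no load on X): V_th = V_supply · R2/(R1 + R2) = 10.5 × 8.77/(7.080 + 8.77) = 5.810 V.
Looking into X with the source shorted: R_th = R1·R2/(R1+R2) = 7.080 × 8.77/15.85 = 3.917 kΩ.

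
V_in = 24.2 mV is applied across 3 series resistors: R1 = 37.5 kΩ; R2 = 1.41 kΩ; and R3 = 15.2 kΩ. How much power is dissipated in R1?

P ≈ 7.50 nW

The common current is I = 24.2/54.11 = 0.4472 µA.
P = I²R = 0.2000 × 37.5 = 7.501 nW.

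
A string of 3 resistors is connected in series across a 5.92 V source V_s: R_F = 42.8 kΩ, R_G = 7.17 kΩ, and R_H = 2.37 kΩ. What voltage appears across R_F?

V ≈ 4.84 V

ΣR = 42.8 + 7.17 + 2.37 = 52.34 kΩ.
Voltage divider: V = V_s · (42.80 / 52.34) = 5.92 × 0.8177 = 4.841 V.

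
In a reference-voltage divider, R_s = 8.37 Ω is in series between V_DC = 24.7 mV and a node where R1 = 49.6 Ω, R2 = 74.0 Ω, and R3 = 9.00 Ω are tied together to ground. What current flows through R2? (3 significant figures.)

I ≈ 0.151 mA

Parallel bank: R_p = 1/(1/49.6 + 1/74.0 + 1/9.00) = 6.907 Ω.
Node voltage V_A = V_DC · R_p/(R_s + R_p) = 24.7 × 0.4521 = 11.17 mV.
Branch current I = V_A/R2 = 11.17/74.0 = 0.1509 mA.
(Equivalently: I_total = 1.617 mA, then current-divider fraction G_k/ΣG = 0.09333.)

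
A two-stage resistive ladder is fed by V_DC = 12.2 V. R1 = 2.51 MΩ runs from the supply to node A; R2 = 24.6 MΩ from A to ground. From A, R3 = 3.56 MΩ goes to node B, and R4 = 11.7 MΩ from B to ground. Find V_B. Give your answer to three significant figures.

Node A sees R2 in parallel with the series input of stage 2, R3 + R4 = 15.26 MΩ.
R2 ‖ (R3+R4) = 9.418 MΩ.
So V_A = 12.2 × 0.7896 = 9.633 V.
Stage 2 is unloaded, so V_B = V_A · R4/(R3+R4) = 9.633 × 11.7/15.26 = 7.386 V.

V_B ≈ 7.39 V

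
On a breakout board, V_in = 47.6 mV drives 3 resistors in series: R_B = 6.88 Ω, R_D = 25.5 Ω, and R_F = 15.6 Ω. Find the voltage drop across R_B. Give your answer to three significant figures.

V ≈ 6.83 mV

Series total: ΣR = 6.88 + 25.5 + 15.6 = 47.98 Ω.
By the voltage-divider rule, V = 47.6 × 6.880/47.98 = 6.826 mV.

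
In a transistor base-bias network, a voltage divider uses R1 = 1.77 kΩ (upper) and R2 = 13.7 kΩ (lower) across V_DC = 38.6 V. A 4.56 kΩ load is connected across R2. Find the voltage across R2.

V_out ≈ 25.4 V

The load sits in parallel with R2, giving an effective lower resistance R2' = R2·R_L/(R2+R_L) = 3.421 kΩ.
Then V_out = V_DC · R2'/(R1 + R2') = 38.6 × 3.421/5.191 = 25.44 V.
(Unloaded it would be 34.2 V; the load pulls it down.)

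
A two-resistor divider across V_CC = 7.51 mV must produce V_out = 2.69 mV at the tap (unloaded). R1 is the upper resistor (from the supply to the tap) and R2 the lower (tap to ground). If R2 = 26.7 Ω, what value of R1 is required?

R1 ≈ 47.8 Ω

V_out/V_CC = R2/(R1+R2) = 0.3582.
So R1 = R2 · (V_CC/V_out − 1) = 26.7 × (7.51/2.69 − 1) = 26.7 × 1.792 = 47.84 Ω.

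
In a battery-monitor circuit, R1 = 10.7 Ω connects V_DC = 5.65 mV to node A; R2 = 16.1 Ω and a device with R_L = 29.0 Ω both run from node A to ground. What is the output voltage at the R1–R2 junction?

R2 ‖ R_L = (16.1 × 29.0)/(16.1 + 29.0) = 10.35 Ω.
Then V_out = V_DC · R2'/(R1 + R2') = 5.65 × 10.35/21.05 = 2.778 mV.

V_out ≈ 2.78 mV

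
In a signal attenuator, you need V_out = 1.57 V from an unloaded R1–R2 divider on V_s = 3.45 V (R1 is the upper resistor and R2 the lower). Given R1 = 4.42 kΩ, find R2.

Required fraction k = V_out/V_s = 0.4551.
R2 = R1 · 0.4551/(1 − 0.4551) = 3.691 kΩ.

R2 ≈ 3.69 kΩ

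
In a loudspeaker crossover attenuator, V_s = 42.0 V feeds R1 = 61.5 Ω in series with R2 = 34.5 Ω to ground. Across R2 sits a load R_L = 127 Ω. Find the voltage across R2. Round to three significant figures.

V_out ≈ 12.9 V

The load sits in parallel with R2, giving an effective lower resistance R2' = R2·R_L/(R2+R_L) = 27.13 Ω.
Then V_out = V_s · R2'/(R1 + R2') = 42.0 × 27.13/88.63 = 12.86 V.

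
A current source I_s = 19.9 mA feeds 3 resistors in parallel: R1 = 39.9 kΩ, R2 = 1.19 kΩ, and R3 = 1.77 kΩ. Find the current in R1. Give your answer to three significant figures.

I ≈ 0.349 mA

Total conductance ΣG = 1/39.9 + 1/1.19 + 1/1.77 = 1.430 (units of 1/kΩ).
R1 takes the fraction G_k/ΣG = 0.02506/1.430 = 0.01752, so I = 19.9 × 0.01752 = 0.3487 mA.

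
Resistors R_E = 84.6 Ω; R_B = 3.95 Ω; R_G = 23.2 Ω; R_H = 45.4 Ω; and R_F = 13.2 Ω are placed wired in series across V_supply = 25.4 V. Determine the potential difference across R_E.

ΣR = 84.6 + 3.95 + 23.2 + 45.4 + 13.2 = 170.3 Ω.
V = V_supply · R/ΣR = 25.4 × 0.4966 = 12.61 V.

V ≈ 12.6 V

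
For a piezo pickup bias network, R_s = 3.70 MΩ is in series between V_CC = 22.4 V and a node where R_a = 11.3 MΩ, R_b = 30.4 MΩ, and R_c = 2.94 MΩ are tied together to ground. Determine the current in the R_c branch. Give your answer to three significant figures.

I ≈ 2.81 µA

Parallel bank: R_p = 1/(1/11.3 + 1/30.4 + 1/2.94) = 2.167 MΩ.
V_A by voltage divider: V_A = 22.4 × 2.167/(3.70 + 2.167) = 8.273 V.
I(R_c) = V_A / R_c = 8.273/2.94 = 2.814 µA.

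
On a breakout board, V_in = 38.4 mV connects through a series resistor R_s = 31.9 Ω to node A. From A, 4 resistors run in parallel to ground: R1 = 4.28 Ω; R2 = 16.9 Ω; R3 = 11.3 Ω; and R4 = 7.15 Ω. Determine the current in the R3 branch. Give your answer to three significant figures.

I ≈ 0.193 mA

Parallel bank: R_p = 1/(1/4.28 + 1/16.9 + 1/11.3 + 1/7.15) = 1.919 Ω.
V_A by voltage divider: V_A = 38.4 × 1.919/(31.9 + 1.919) = 2.179 mV.
I(R3) = V_A / R3 = 2.179/11.3 = 0.1928 mA.
(Equivalently: I_total = 1.135 mA, then current-divider fraction G_k/ΣG = 0.1698.)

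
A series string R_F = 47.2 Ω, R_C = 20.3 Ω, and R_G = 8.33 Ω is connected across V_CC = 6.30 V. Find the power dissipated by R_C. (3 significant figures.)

Series current I = V_CC/ΣR = 6.30/75.83 = 0.08308 A.
P(R_C) = I²·R_C = (0.08308)² × 20.3 = 0.1401 W.

P ≈ 0.140 W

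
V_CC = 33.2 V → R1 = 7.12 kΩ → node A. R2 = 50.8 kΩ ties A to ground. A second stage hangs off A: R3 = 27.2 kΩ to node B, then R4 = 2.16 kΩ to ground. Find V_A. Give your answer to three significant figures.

V_A ≈ 24.0 V

Node A sees R2 in parallel with the series input of stage 2, R3 + R4 = 29.36 kΩ.
Effective lower resistance at A: R2 ‖ 29.36 = 18.61 kΩ.
V_A = 33.2 × 18.61/(7.12 + 18.61) = 24.01 V.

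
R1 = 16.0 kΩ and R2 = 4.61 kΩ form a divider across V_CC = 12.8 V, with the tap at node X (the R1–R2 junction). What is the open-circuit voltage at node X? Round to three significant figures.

V_th ≈ 2.86 V

With X open, the divider is unloaded: V_th = 12.8 × 4.61/20.61 = 2.863 V.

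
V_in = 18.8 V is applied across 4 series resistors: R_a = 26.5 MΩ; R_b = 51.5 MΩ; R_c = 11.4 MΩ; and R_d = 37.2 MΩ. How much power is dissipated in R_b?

P ≈ 1.14 µW

Series current I = V_in/ΣR = 18.8/126.6 = 0.1485 µA.
P(R_b) = I²·R_b = (0.1485)² × 51.5 = 1.136 µW.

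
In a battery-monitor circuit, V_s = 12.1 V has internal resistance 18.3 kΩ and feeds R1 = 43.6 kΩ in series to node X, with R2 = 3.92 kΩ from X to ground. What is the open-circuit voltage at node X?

V_th ≈ 0.721 V

R1' = 18.3 + 43.6 = 61.90 kΩ (source resistance + R1).
V_th is the unloaded tap voltage: V_s · R2/(R1'+R2) = 12.1 × 0.05956 = 0.7206 V.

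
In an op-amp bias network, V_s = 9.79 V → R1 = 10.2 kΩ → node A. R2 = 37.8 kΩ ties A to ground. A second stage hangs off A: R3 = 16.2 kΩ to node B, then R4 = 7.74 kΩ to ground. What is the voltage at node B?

V_B ≈ 1.87 V

Looking into the second stage from A: R3 + R4 = 23.94 kΩ appears in parallel with R2.
Effective lower resistance at A: R2 ‖ 23.94 = 14.66 kΩ.
First divider: V_A = V_s · 14.66/(10.2 + 14.66) = 5.773 V.
Then the unloaded second divider: V_B = V_A × R4/(R3+R4) = 5.773 × 0.3233 = 1.866 V.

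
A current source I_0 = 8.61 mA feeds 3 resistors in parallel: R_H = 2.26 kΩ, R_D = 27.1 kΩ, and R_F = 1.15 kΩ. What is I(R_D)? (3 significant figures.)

Conductances: ΣG = 1/2.26 + 1/27.1 + 1/1.15 = 1.349 (1/kΩ).
R_D takes the fraction G_k/ΣG = 0.03690/1.349 = 0.02736, so I = 8.61 × 0.02736 = 0.2355 mA.

I ≈ 0.236 mA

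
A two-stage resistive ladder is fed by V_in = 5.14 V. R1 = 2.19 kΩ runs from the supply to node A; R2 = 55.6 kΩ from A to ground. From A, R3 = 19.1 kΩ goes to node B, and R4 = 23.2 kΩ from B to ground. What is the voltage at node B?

V_B ≈ 2.58 V

Looking into the second stage from A: R3 + R4 = 42.30 kΩ appears in parallel with R2.
R2 ‖ (R3+R4) = 24.02 kΩ.
V_A = 5.14 × 24.02/(2.19 + 24.02) = 4.711 V.
Stage 2 is unloaded, so V_B = V_A · R4/(R3+R4) = 4.711 × 23.2/42.30 = 2.584 V.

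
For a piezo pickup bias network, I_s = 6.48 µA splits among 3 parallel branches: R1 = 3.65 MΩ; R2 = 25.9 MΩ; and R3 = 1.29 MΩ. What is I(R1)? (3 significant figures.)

I ≈ 1.63 µA

Total conductance ΣG = 1/3.65 + 1/25.9 + 1/1.29 = 1.088 (units of 1/MΩ).
By the current-divider rule, I = I_s · G_k/ΣG = 6.48 × 0.2519 = 1.632 µA.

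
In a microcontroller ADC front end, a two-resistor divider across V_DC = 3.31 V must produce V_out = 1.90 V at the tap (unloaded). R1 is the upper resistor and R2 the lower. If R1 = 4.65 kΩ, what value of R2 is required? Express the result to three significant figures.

Required fraction k = V_out/V_DC = 0.5740.
Rearranging, R2 = R1·k/(1−k) = 4.65 × 1.348 = 6.266 kΩ.

R2 ≈ 6.27 kΩ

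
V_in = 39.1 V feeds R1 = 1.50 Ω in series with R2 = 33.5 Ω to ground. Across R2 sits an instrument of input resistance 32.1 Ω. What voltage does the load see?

R2 ‖ R_L = (33.5 × 32.1)/(33.5 + 32.1) = 16.39 Ω.
Now apply the divider: V_out = 39.1 × 0.9162 = 35.82 V.
(Unloaded it would be 37.4 V; the load pulls it down.)

V_out ≈ 35.8 V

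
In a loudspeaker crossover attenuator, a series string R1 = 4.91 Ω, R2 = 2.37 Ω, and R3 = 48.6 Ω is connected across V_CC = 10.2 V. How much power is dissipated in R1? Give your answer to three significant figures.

P ≈ 0.164 W

Series current I = V_CC/ΣR = 10.2/55.88 = 0.1825 A.
V(R1) = I·R = 0.8962 V; P = V·I = 0.8962 × 0.1825 = 0.1636 W.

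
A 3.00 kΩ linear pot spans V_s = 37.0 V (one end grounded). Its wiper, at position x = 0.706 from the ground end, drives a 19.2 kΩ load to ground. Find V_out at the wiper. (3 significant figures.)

The pot divides into 0.8820 kΩ above the wiper and 2.118 kΩ below.
(x·R_p) ‖ R_L = 1.908 kΩ.
Then V_out = V_s · 1.908/(0.8820 + 1.908) = 25.30 V.

V_out ≈ 25.3 V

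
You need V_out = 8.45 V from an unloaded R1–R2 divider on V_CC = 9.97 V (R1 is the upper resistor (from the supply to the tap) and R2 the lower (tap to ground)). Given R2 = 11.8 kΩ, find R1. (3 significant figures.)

R1 ≈ 2.12 kΩ

V_out/V_CC = R2/(R1+R2) = 0.8475.
So R1 = R2 · (V_CC/V_out − 1) = 11.8 × (9.97/8.45 − 1) = 11.8 × 0.1799 = 2.123 kΩ.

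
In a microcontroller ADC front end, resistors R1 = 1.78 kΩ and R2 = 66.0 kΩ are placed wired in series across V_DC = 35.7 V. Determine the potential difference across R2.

Total series resistance ΣR = 1.78 + 66.0 = 67.78 kΩ.
V = V_DC · R/ΣR = 35.7 × 0.9737 = 34.76 V.

V ≈ 34.8 V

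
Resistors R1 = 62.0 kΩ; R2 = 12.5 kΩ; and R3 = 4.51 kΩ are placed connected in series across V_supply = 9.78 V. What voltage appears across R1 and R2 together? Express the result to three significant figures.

ΣR = 62.0 + 12.5 + 4.51 = 79.01 kΩ.
R_{R1..R2} = 62.0 + 12.5 = 74.50 kΩ.
V = V_supply · R/ΣR = 9.78 × 0.9429 = 9.222 V.

V ≈ 9.22 V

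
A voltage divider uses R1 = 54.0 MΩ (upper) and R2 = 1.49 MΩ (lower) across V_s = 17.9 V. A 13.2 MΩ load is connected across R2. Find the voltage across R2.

The load sits in parallel with R2, giving an effective lower resistance R2' = R2·R_L/(R2+R_L) = 1.339 MΩ.
Then V_out = V_s · R2'/(R1 + R2') = 17.9 × 1.339/55.34 = 0.4331 V.

V_out ≈ 0.433 V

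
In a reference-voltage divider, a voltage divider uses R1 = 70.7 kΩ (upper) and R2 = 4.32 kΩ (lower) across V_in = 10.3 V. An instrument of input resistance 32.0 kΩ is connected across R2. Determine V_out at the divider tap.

R2 ‖ R_L = (4.32 × 32.0)/(4.32 + 32.0) = 3.806 kΩ.
Voltage divider with the loaded lower leg: V_out = 10.3 × 3.806/(70.7 + 3.806) = 10.3 × 0.05109 = 0.5262 V.

V_out ≈ 0.526 V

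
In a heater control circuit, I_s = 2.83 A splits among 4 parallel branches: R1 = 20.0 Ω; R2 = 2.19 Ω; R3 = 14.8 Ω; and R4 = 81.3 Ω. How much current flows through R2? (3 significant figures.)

I ≈ 2.20 A

ΣG = 1/20.0 + 1/2.19 + 1/14.8 + 1/81.3 = 0.5865.
R2 takes the fraction G_k/ΣG = 0.4566/0.5865 = 0.7786, so I = 2.83 × 0.7786 = 2.203 A.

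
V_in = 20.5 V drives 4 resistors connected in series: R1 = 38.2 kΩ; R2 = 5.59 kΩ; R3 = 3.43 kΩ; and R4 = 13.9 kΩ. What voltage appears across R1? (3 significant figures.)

V ≈ 12.8 V

Total series resistance ΣR = 38.2 + 5.59 + 3.43 + 13.9 = 61.12 kΩ.
Voltage divider: V = V_in · (38.20 / 61.12) = 20.5 × 0.6250 = 12.81 V.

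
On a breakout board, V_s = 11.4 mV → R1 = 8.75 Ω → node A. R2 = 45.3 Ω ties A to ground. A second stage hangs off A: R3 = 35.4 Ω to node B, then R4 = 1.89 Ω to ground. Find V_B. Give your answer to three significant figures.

The second stage (R3 + R4 = 37.29 Ω) loads node A in parallel with R2.
R2 ‖ (R3+R4) = 20.45 Ω.
V_A = 11.4 × 20.45/(8.75 + 20.45) = 7.984 mV.
Stage 2 is unloaded, so V_B = V_A · R4/(R3+R4) = 7.984 × 1.89/37.29 = 0.4047 mV.

V_B ≈ 0.405 mV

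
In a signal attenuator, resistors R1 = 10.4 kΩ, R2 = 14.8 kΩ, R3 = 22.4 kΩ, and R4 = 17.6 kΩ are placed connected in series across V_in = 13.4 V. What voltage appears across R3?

ΣR = 10.4 + 14.8 + 22.4 + 17.6 = 65.20 kΩ.
V = V_in · R/ΣR = 13.4 × 0.3436 = 4.604 V.

V ≈ 4.60 V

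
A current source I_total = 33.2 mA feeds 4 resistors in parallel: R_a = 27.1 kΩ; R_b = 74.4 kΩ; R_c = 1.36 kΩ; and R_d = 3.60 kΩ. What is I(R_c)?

ΣG = 1/27.1 + 1/74.4 + 1/1.36 + 1/3.60 = 1.063.
Current divider: I(R_c) = I_total · G_k/ΣG = 33.2 × (0.7353/1.063) = 33.2 × 0.6914 = 22.96 mA.

I ≈ 23.0 mA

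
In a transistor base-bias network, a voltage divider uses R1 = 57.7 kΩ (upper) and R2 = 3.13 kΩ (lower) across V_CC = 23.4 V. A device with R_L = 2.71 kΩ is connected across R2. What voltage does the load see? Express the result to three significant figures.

R2 ‖ R_L = (3.13 × 2.71)/(3.13 + 2.71) = 1.452 kΩ.
Then V_out = V_CC · R2'/(R1 + R2') = 23.4 × 1.452/59.15 = 0.5746 V.
(Unloaded it would be 1.20 V; the load pulls it down.)

V_out ≈ 0.575 V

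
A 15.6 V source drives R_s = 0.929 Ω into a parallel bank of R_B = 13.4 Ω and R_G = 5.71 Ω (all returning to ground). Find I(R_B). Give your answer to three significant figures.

Equivalent of the parallel group: R_p = 4.004 Ω.
Node voltage V_A = V_CC · R_p/(R_s + R_p) = 15.6 × 0.8117 = 12.66 V.
Branch current I = V_A/R_B = 12.66/13.4 = 0.9449 A.

I ≈ 0.945 A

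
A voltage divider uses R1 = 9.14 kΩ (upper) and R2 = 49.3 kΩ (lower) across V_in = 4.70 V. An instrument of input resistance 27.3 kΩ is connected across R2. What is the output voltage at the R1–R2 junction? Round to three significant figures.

V_out ≈ 3.09 V

First combine the lower leg with the load: R2 ‖ R_L = 17.57 kΩ.
Then V_out = V_in · R2'/(R1 + R2') = 4.70 × 17.57/26.71 = 3.092 V.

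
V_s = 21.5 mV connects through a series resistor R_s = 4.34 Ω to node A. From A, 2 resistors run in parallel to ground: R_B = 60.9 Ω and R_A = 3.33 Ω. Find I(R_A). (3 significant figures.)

I ≈ 2.72 mA

Combine the parallel branches: R_p = (1/60.9 + 1/3.33)⁻¹ = 3.157 Ω.
Node voltage V_A = V_s · R_p/(R_s + R_p) = 21.5 × 0.4211 = 9.054 mV.
Branch current I = V_A/R_A = 9.054/3.33 = 2.719 mA.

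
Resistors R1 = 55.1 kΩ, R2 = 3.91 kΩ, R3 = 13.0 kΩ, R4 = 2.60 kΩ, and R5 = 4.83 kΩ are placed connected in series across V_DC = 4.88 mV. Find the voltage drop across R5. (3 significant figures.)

Total series resistance ΣR = 55.1 + 3.91 + 13.0 + 2.60 + 4.83 = 79.44 kΩ.
By the voltage-divider rule, V = 4.88 × 4.830/79.44 = 0.2967 mV.

V ≈ 0.297 mV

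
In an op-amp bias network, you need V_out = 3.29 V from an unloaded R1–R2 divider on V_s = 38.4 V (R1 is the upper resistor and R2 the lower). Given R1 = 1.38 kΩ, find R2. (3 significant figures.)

R2 ≈ 0.129 kΩ

V_out/V_s = R2/(R1+R2) = 0.08568.
So R2 = R1 · V_out/(V_s − V_out) = 1.38 × 3.29/(38.4 − 3.29) = 1.38 × 0.09371 = 0.1293 kΩ.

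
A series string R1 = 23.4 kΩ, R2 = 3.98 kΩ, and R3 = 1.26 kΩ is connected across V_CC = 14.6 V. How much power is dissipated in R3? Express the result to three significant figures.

P ≈ 0.327 mW

The common current is I = 14.6/28.64 = 0.5098 mA.
P = I²R = 0.2599 × 1.26 = 0.3274 mW.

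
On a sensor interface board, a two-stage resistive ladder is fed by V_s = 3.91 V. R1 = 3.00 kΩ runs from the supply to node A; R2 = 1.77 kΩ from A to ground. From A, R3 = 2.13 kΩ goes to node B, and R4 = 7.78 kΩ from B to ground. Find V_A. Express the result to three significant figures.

The second stage (R3 + R4 = 9.910 kΩ) loads node A in parallel with R2.
R2 ‖ (R3+R4) = 1.502 kΩ.
V_A = 3.91 × 1.502/(3.00 + 1.502) = 1.304 V.

V_A ≈ 1.30 V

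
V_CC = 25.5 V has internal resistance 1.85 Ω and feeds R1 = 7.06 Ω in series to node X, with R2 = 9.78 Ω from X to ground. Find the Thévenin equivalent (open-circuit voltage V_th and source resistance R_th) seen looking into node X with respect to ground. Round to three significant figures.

R1' = 1.85 + 7.06 = 8.910 Ω (source resistance + R1).
V_th is the unloaded tap voltage: V_CC · R2/(R1'+R2) = 25.5 × 0.5233 = 13.34 V.
With V_CC suppressed (replaced by a short), R_th = R1' ‖ R2 = (8.910 × 9.78)/(8.910 + 9.78) = 4.662 Ω.

V_th ≈ 13.3 V, R_th ≈ 4.66 Ω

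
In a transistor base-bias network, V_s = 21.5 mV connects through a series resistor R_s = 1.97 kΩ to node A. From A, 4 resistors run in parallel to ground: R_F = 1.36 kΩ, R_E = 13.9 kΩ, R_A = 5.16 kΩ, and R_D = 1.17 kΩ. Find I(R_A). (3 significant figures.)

Combine the parallel branches: R_p = (1/1.36 + 1/13.9 + 1/5.16 + 1/1.17)⁻¹ = 0.5389 kΩ.
Node voltage V_A = V_s · R_p/(R_s + R_p) = 21.5 × 0.2148 = 4.618 mV.
I(R_A) = V_A / R_A = 4.618/5.16 = 0.8949 µA.

I ≈ 0.895 µA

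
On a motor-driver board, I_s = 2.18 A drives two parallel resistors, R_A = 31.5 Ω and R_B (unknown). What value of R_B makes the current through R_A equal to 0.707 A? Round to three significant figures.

R_B ≈ 15.1 Ω

The fraction through R_A equals R_B/(R_A+R_B).
0.707/2.18 = R_B/(R_A + R_B) → R_B = R_A · (0.3243)/(1 − 0.3243) = 31.5 × 0.4800 = 15.12 Ω.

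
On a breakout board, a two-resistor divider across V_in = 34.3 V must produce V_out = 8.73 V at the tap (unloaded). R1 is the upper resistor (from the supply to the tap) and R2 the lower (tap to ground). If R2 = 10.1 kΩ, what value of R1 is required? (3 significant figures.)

R1 ≈ 29.6 kΩ

V_out/V_in = R2/(R1+R2) = 0.2545.
Rearranging, R1 = R2·(1−k)/k = 10.1 × 2.929 = 29.58 kΩ.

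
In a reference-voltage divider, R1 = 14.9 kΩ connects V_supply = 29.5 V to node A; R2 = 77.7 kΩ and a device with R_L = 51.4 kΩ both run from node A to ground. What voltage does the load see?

First combine the lower leg with the load: R2 ‖ R_L = 30.94 kΩ.
Now apply the divider: V_out = 29.5 × 0.6749 = 19.91 V.

V_out ≈ 19.9 V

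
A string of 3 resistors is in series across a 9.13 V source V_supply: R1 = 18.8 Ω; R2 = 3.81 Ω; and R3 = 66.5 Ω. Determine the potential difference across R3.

V ≈ 6.81 V

Series total: ΣR = 18.8 + 3.81 + 66.5 = 89.11 Ω.
By the voltage-divider rule, V = 9.13 × 66.50/89.11 = 6.813 V.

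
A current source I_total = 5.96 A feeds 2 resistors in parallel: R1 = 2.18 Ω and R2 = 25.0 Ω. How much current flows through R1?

I ≈ 5.48 A

Two-branch current divider: I_k = I_total · R_other/(R_1 + R_2).
So I = 5.96 × 25.0/27.18 = 5.482 A.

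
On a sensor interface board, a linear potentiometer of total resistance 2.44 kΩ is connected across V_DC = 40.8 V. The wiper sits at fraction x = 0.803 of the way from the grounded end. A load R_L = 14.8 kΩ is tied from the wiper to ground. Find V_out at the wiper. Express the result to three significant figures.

Lower segment x·R_p = 1.959 kΩ; upper segment (1−x)·R_p = 0.4807 kΩ.
(x·R_p) ‖ R_L = 1.730 kΩ.
Then V_out = V_DC · 1.730/(0.4807 + 1.730) = 31.93 V.

V_out ≈ 31.9 V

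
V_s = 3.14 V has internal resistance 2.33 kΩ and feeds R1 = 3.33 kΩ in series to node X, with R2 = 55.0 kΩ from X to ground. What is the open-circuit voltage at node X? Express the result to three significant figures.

R1' = 2.33 + 3.33 = 5.660 kΩ (source resistance + R1).
V_th is the unloaded tap voltage: V_s · R2/(R1'+R2) = 3.14 × 0.9067 = 2.847 V.

V_th ≈ 2.85 V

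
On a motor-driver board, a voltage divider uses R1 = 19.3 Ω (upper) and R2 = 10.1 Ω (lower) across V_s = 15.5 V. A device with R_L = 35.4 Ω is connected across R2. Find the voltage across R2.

V_out ≈ 4.48 V

The load sits in parallel with R2, giving an effective lower resistance R2' = R2·R_L/(R2+R_L) = 7.858 Ω.
Voltage divider with the loaded lower leg: V_out = 15.5 × 7.858/(19.3 + 7.858) = 15.5 × 0.2893 = 4.485 V.
(Unloaded it would be 5.32 V; the load pulls it down.)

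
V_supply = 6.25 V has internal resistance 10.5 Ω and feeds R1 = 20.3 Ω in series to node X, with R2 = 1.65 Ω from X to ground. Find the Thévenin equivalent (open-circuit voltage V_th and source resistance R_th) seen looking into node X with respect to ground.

R1' = 10.5 + 20.3 = 30.80 Ω (source resistance + R1).
Open-circuit (no load on X): V_th = V_supply · R2/(R1' + R2) = 6.25 × 1.65/(30.80 + 1.65) = 0.3178 V.
Zeroing V_supply shorts the top of R1' to ground, so R_th = R1' ‖ R2 = 1.566 Ω.

V_th ≈ 0.318 V, R_th ≈ 1.57 Ω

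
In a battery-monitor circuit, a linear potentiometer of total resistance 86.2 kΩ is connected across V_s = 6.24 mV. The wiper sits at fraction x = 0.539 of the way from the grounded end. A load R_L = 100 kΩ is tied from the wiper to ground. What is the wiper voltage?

V_out ≈ 2.77 mV

Split the track: R_lower = x·R_p = 46.46 kΩ, R_upper = (1−x)·R_p = 39.74 kΩ.
Lower segment in parallel with the load: 46.46 ‖ 100 = 31.72 kΩ.
Loaded-divider output: V_out = 6.24 × 0.4439 = 2.770 mV.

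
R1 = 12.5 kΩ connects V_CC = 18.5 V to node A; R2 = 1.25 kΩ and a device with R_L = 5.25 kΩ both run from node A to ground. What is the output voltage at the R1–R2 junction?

First combine the lower leg with the load: R2 ‖ R_L = 1.010 kΩ.
Now apply the divider: V_out = 18.5 × 0.07473 = 1.383 V.

V_out ≈ 1.38 V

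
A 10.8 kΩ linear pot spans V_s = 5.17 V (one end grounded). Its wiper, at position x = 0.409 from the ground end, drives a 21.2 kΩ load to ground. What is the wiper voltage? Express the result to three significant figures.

The pot divides into 6.383 kΩ above the wiper and 4.417 kΩ below.
(x·R_p) ‖ R_L = 3.656 kΩ.
Then V_out = V_s · 3.656/(6.383 + 3.656) = 1.883 V.

V_out ≈ 1.88 V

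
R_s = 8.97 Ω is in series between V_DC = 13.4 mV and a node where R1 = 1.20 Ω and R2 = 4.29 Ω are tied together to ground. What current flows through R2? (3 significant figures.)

Combine the parallel branches: R_p = (1/1.20 + 1/4.29)⁻¹ = 0.9377 Ω.
V_A by voltage divider: V_A = 13.4 × 0.9377/(8.97 + 0.9377) = 1.268 mV.
Branch current I = V_A/R2 = 1.268/4.29 = 0.2956 mA.
(Equivalently: I_total = 1.352 mA, then current-divider fraction G_k/ΣG = 0.2186.)

I ≈ 0.296 mA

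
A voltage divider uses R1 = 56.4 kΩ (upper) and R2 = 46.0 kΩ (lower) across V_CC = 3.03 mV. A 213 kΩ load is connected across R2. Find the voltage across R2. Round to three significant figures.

The load sits in parallel with R2, giving an effective lower resistance R2' = R2·R_L/(R2+R_L) = 37.83 kΩ.
Now apply the divider: V_out = 3.03 × 0.4015 = 1.216 mV.

V_out ≈ 1.22 mV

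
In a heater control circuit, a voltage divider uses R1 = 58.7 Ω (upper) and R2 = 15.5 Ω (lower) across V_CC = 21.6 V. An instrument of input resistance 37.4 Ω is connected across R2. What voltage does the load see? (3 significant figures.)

V_out ≈ 3.40 V

The load sits in parallel with R2, giving an effective lower resistance R2' = R2·R_L/(R2+R_L) = 10.96 Ω.
Then V_out = V_CC · R2'/(R1 + R2') = 21.6 × 10.96/69.66 = 3.398 V.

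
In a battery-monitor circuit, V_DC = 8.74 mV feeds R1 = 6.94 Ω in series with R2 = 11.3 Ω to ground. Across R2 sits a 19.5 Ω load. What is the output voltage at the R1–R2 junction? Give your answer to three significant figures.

The load sits in parallel with R2, giving an effective lower resistance R2' = R2·R_L/(R2+R_L) = 7.154 Ω.
Then V_out = V_DC · R2'/(R1 + R2') = 8.74 × 7.154/14.09 = 4.436 mV.

V_out ≈ 4.44 mV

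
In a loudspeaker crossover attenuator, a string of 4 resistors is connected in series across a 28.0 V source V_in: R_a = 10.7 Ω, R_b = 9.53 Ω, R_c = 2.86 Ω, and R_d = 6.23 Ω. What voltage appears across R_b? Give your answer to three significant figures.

V ≈ 9.10 V

Total series resistance ΣR = 10.7 + 9.53 + 2.86 + 6.23 = 29.32 Ω.
By the voltage-divider rule, V = 28.0 × 9.530/29.32 = 9.101 V.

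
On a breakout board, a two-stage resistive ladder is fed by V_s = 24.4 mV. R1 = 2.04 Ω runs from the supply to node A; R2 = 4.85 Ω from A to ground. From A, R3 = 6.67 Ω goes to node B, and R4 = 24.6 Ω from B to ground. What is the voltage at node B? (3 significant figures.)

V_B ≈ 12.9 mV

Node A sees R2 in parallel with the series input of stage 2, R3 + R4 = 31.27 Ω.
Effective lower resistance at A: R2 ‖ 31.27 = 4.199 Ω.
So V_A = 24.4 × 0.6730 = 16.42 mV.
V_B = V_A × 0.7867 = 12.92 mV.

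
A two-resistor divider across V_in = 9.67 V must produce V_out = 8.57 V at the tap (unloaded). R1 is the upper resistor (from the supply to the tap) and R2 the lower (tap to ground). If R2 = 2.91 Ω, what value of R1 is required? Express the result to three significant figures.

R1 ≈ 0.374 Ω

V_out/V_in = R2/(R1+R2) = 0.8862.
So R1 = R2 · (V_in/V_out − 1) = 2.91 × (9.67/8.57 − 1) = 2.91 × 0.1284 = 0.3735 Ω.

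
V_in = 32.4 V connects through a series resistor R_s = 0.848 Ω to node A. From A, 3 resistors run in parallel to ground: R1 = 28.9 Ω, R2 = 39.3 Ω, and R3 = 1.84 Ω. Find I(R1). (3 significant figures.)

I ≈ 0.742 A

Combine the parallel branches: R_p = (1/28.9 + 1/39.3 + 1/1.84)⁻¹ = 1.657 Ω.
Node voltage V_A = V_in · R_p/(R_s + R_p) = 32.4 × 0.6615 = 21.43 V.
Branch current I = V_A/R1 = 21.43/28.9 = 0.7416 A.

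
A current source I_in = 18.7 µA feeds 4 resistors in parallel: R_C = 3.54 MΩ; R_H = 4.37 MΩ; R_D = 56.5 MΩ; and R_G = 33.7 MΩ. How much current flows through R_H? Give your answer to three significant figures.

Total conductance ΣG = 1/3.54 + 1/4.37 + 1/56.5 + 1/33.7 = 0.5587 (units of 1/MΩ).
R_H takes the fraction G_k/ΣG = 0.2288/0.5587 = 0.4096, so I = 18.7 × 0.4096 = 7.659 µA.

I ≈ 7.66 µA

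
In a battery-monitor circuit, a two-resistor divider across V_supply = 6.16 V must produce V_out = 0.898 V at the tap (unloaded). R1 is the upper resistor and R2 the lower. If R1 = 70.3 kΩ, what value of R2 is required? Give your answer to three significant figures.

R2 ≈ 12.0 kΩ

V_out/V_supply = R2/(R1+R2) = 0.1458.
So R2 = R1 · V_out/(V_supply − V_out) = 70.3 × 0.898/(6.16 − 0.898) = 70.3 × 0.1707 = 12.00 kΩ.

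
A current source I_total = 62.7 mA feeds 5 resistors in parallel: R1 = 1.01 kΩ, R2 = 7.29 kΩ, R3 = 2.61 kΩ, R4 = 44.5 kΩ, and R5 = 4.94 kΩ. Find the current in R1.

ΣG = 1/1.01 + 1/7.29 + 1/2.61 + 1/44.5 + 1/4.94 = 1.735.
R1 takes the fraction G_k/ΣG = 0.9901/1.735 = 0.5706, so I = 62.7 × 0.5706 = 35.77 mA.

I ≈ 35.8 mA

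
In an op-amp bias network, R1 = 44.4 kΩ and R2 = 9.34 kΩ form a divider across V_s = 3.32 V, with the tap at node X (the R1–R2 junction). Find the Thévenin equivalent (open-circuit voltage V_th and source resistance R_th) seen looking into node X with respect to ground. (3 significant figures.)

V_th ≈ 0.577 V, R_th ≈ 7.72 kΩ

Open-circuit (no load on X): V_th = V_s · R2/(R1 + R2) = 3.32 × 9.34/(44.40 + 9.34) = 0.5770 V.
With V_s suppressed (replaced by a short), R_th = R1 ‖ R2 = (44.40 × 9.34)/(44.40 + 9.34) = 7.717 kΩ.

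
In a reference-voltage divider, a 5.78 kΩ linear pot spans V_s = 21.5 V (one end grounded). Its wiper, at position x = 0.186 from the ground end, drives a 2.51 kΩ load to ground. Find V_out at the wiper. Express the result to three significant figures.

The pot divides into 4.705 kΩ above the wiper and 1.075 kΩ below.
Lower segment in parallel with the load: 1.075 ‖ 2.51 = 0.7527 kΩ.
Loaded-divider output: V_out = 21.5 × 0.1379 = 2.965 V.

V_out ≈ 2.97 V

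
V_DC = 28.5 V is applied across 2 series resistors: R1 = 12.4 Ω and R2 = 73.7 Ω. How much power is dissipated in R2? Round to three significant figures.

The common current is I = 28.5/86.10 = 0.3310 A.
P(R2) = I²·R2 = (0.3310)² × 73.7 = 8.075 W.

P ≈ 8.08 W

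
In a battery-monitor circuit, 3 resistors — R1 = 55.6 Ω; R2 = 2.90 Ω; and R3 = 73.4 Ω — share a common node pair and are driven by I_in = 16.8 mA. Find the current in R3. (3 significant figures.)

Conductances: ΣG = 1/55.6 + 1/2.90 + 1/73.4 = 0.3764 (1/Ω).
Current divider: I(R3) = I_in · G_k/ΣG = 16.8 × (0.01362/0.3764) = 16.8 × 0.03619 = 0.6080 mA.

I ≈ 0.608 mA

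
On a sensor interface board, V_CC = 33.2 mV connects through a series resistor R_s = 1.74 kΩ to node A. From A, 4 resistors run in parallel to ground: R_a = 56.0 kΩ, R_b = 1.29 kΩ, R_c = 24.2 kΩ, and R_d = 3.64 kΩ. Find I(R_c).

Combine the parallel branches: R_p = (1/56.0 + 1/1.29 + 1/24.2 + 1/3.64)⁻¹ = 0.9016 kΩ.
V_A = 33.2 × 0.9016/2.642 = 11.33 mV.
Branch current I = V_A/R_c = 11.33/24.2 = 0.4683 µA.

I ≈ 0.468 µA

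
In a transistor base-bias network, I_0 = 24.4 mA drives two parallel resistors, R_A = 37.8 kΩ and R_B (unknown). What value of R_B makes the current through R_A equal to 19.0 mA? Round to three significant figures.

R_B ≈ 133 kΩ

The fraction through R_A equals R_B/(R_A+R_B).
With f = 0.7787, R_B = R_A · f/(1−f) = 37.8 × 3.519 = 133.0 kΩ.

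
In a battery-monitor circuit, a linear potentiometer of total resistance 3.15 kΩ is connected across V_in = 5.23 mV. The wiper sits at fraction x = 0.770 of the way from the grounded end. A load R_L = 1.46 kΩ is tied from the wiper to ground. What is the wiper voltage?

Lower segment x·R_p = 2.425 kΩ; upper segment (1−x)·R_p = 0.7245 kΩ.
R_L loads the lower segment: effective lower R = 0.9114 kΩ.
V_out = 5.23 × 0.9114/(0.7245 + 0.9114) = 2.914 mV.

V_out ≈ 2.91 mV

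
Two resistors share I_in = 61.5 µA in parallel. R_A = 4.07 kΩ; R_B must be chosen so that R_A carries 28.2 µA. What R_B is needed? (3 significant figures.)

R_B ≈ 3.45 kΩ

The fraction through R_A equals R_B/(R_A+R_B).
With f = 0.4585, R_B = R_A · f/(1−f) = 4.07 × 0.8468 = 3.447 kΩ.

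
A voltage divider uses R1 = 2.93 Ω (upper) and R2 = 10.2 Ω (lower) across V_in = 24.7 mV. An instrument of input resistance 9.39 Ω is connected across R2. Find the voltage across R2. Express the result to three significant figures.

V_out ≈ 15.4 mV

R2 ‖ R_L = (10.2 × 9.39)/(10.2 + 9.39) = 4.889 Ω.
Now apply the divider: V_out = 24.7 × 0.6253 = 15.44 mV.
(Unloaded it would be 19.2 mV; the load pulls it down.)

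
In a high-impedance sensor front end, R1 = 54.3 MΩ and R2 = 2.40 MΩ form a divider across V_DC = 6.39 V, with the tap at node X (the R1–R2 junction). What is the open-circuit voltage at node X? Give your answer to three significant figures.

V_th ≈ 0.270 V

With X open, the divider is unloaded: V_th = 6.39 × 2.40/56.70 = 0.2705 V.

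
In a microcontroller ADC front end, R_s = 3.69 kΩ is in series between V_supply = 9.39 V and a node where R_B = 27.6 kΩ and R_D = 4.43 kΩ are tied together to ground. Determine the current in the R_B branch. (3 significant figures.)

Equivalent of the parallel group: R_p = 3.817 kΩ.
V_A by voltage divider: V_A = 9.39 × 3.817/(3.69 + 3.817) = 4.775 V.
I(R_B) = V_A / R_B = 4.775/27.6 = 0.1730 mA.

I ≈ 0.173 mA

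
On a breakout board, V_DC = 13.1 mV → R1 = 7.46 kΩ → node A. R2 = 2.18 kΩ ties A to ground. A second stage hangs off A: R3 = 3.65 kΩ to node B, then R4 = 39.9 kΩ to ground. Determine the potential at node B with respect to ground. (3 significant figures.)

Looking into the second stage from A: R3 + R4 = 43.55 kΩ appears in parallel with R2.
Effective lower resistance at A: R2 ‖ 43.55 = 2.076 kΩ.
First divider: V_A = V_DC · 2.076/(7.46 + 2.076) = 2.852 mV.
Stage 2 is unloaded, so V_B = V_A · R4/(R3+R4) = 2.852 × 39.9/43.55 = 2.613 mV.

V_B ≈ 2.61 mV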